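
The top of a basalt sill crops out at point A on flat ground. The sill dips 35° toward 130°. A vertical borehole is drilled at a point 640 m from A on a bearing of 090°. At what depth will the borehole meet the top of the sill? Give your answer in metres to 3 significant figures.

343 m

The hole lies 40° from the dip direction, so the down-dip offset is 640 × cos 40° = 490.27 m.
Depth = down-dip offset × tan(dip) = 490.27 × tan 35° = 490.27 × 0.7002
Depth = 343.29 m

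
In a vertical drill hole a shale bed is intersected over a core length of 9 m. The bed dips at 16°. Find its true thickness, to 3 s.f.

True thickness t = h · cos(dip) = 9 × cos 16°
t = 9 × 0.9613 = 8.651 m

8.65 m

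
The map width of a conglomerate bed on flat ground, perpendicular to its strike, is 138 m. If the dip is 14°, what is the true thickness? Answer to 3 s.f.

True thickness t = w · sin(dip) = 138 × sin 14°
t = 138 × 0.2419 = 33.385 m

33.4 m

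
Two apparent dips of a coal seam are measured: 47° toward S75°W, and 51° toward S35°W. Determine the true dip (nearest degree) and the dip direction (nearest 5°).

true dip 51°, dip direction 225°

Each apparent-dip line lies in the plane. As unit vectors (x east, y north, z up), v₁ plunges 47°→S75°W and v₂ plunges 51°→S35°W.
The plane normal is n = v₁ × v₂ ∝ (-0.240, -0.248, 0.276).
Dip δ = arctan(|n_h|/n_z) = arctan(0.345/0.276) = 51.4°.
Dip direction = atan2(-0.240, -0.248) = 224° (azimuth of n's horizontal projection).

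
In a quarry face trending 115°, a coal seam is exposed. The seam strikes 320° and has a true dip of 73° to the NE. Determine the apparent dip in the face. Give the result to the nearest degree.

54°

Angle between strike (320°) and section (115°): β = 25°.
tan(apparent dip) = tan 73° · sin 25° = 1.3823
α = arctan(1.3823) = 54.12°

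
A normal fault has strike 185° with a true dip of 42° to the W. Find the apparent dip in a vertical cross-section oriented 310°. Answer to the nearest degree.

36°

The strike is 185° and the section trends 310°; the acute angle between them is β = 55°.
tan(apparent dip) = tan 42° · sin 55° = 0.7376
α = arctan(0.7376) = 36.41°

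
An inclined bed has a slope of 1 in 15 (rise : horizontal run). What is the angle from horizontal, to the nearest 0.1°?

3.8°

tan θ = 1/15 = 0.0667
θ = arctan(0.0667) = 3.81°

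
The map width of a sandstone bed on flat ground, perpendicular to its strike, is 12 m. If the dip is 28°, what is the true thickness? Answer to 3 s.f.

5.63 m

True thickness t = w · sin(dip) = 12 × sin 28°
t = 12 × 0.4695 = 5.634 m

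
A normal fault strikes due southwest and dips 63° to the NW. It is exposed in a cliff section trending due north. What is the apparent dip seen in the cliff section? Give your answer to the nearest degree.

54°

The strike is due southwest and the section trends due north; the acute angle between them is β = 45°.
tan(apparent dip) = tan 63° · sin 45° = 1.3878
α = arctan(1.3878) = 54.22°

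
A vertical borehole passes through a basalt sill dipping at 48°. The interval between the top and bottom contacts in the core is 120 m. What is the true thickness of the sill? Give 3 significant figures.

True thickness t = h · cos(dip) = 120 × cos 48°
t = 120 × 0.6691 = 80.296 m

80.3 m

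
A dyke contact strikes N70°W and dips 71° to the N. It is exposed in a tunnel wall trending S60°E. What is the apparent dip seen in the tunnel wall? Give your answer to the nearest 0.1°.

26.8°

The strike is N70°W and the section trends S60°E; the acute angle between them is β = 10°.
tan(apparent dip) = tan 71° · sin 10° = 0.5043
α = arctan(0.5043) = 26.76°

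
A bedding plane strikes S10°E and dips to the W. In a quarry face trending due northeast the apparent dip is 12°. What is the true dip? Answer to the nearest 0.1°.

β = acute angle between strike S10°E and section due northeast = 55°.
tan(true dip) = tan 12° / sin 55° = 0.2595
δ = arctan(0.2595) = 14.55°

14.5°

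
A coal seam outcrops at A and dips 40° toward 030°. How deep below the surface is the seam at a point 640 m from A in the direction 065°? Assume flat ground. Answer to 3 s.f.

The hole lies 35° from the dip direction, so the down-dip offset is 640 × cos 35° = 524.26 m.
Depth = down-dip offset × tan(dip) = 524.26 × tan 40° = 524.26 × 0.8391
Depth = 439.90 m

440 m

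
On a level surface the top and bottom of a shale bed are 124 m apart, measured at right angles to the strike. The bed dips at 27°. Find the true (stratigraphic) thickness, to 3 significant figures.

True thickness t = w · sin(dip) = 124 × sin 27°
t = 124 × 0.4540 = 56.295 m

56.3 m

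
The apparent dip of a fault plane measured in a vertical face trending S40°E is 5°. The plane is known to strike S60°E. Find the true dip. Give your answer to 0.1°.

β = acute angle between strike S60°E and section S40°E = 20°.
tan(true dip) = tan 5° / sin 20° = 0.2558
δ = arctan(0.2558) = 14.35°

14.3°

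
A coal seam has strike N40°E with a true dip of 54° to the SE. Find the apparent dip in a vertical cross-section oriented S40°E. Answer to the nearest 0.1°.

53.6°

The section lies 80° from the strike.
tan(apparent dip) = tan 54° · sin 80° = 1.3555
apparent dip = arctan 1.3555 = 53.58°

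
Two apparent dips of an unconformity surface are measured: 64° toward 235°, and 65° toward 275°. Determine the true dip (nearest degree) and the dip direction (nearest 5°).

The two traces are lines in the plane: v₁ = (sin 235°·cos 64°, cos 235°·cos 64°, −sin 64°), v₂ = (sin 275°·cos 65°, cos 275°·cos 65°, −sin 65°).
The plane normal is n = v₁ × v₂ ∝ (-0.261, -0.053, 0.119).
tan δ = √(n_x²+n_y²)/n_z = 0.266/0.119, so δ = 65.9°.
The horizontal component of n points toward azimuth atan2(n_x, n_y) = 259°, the dip direction.

true dip 66°, dip direction 260°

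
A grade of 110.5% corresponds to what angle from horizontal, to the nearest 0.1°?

47.9°

tan θ = 110.5/100 = 1.1050
θ = arctan(1.1050) = 47.86°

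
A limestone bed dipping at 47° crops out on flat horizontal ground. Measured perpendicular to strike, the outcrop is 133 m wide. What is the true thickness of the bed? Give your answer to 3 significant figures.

True thickness t = w · sin(dip) = 133 × sin 47°
t = 133 × 0.7314 = 97.270 m

97.3 m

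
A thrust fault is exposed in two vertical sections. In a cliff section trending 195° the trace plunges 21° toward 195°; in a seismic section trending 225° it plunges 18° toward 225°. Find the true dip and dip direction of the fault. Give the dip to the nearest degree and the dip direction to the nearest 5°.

true dip 21°, dip direction 195°

Each apparent-dip line lies in the plane. As unit vectors (x east, y north, z up), v₁ plunges 21°→195° and v₂ plunges 18°→225°.
n = v₁ × v₂ = (-0.038, -0.166, 0.444) (taken with n_z > 0).
tan δ = √(n_x²+n_y²)/n_z = 0.171/0.444, so δ = 21.0°.
Dip direction = azimuth of (n_x, n_y) = atan2(-0.038, -0.166) = 193°.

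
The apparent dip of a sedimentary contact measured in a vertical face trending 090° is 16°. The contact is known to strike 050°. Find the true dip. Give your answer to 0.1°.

24.0°

β = acute angle between strike 050° and section 090° = 40°.
tan(true dip) = tan 16° / sin 40° = 0.4461
δ = arctan(0.4461) = 24.04°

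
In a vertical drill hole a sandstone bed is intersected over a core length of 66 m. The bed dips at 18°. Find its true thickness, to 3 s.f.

True thickness t = h · cos(dip) = 66 × cos 18°
t = 66 × 0.9511 = 62.770 m

62.8 m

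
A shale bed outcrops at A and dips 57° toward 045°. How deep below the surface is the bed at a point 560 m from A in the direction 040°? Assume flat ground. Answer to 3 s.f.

859 m

The hole lies 5° from the dip direction, so the down-dip offset is 560 × cos 5° = 557.87 m.
Depth = down-dip offset × tan(dip) = 557.87 × tan 57° = 557.87 × 1.5399
Depth = 859.04 m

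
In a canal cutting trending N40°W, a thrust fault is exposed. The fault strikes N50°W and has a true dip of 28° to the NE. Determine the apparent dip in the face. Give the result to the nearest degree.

5°

The section lies 10° from the strike.
tan α = tan 28° × sin 10° = 0.5317 × 0.1736 = 0.0923
apparent dip = arctan 0.0923 = 5.28°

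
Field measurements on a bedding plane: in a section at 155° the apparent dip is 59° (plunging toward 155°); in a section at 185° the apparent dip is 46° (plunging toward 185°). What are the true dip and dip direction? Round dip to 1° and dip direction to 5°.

Each apparent-dip line lies in the plane. As unit vectors (x east, y north, z up), v₁ plunges 59°→155° and v₂ plunges 46°→185°.
The plane normal is n = v₁ × v₂ ∝ (0.257, -0.208, 0.179).
Dip δ = arctan(|n_h|/n_z) = arctan(0.331/0.179) = 61.6°.
Dip direction = azimuth of (n_x, n_y) = atan2(0.257, -0.208) = 129°.

true dip 62°, dip direction 130°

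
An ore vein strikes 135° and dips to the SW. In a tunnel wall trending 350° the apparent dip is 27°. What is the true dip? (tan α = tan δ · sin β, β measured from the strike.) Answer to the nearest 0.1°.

β = acute angle between strike 135° and section 350° = 35°.
tan δ = tan α / sin β = tan 27° / sin 35° = 0.5095 / 0.5736 = 0.8883
δ = arctan(0.8883) = 41.62°

41.6°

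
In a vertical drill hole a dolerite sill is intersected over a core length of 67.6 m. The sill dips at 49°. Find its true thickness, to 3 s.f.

44.3 m

True thickness t = h · cos(dip) = 67.6 × cos 49°
t = 67.6 × 0.6561 = 44.350 m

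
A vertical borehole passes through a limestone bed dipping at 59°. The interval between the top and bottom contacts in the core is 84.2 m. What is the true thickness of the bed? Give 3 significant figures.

43.4 m

True thickness t = h · cos(dip) = 84.2 × cos 59°
t = 84.2 × 0.5150 = 43.366 m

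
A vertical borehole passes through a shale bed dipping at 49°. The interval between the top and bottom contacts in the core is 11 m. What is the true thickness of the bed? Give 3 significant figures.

True thickness t = h · cos(dip) = 11 × cos 49°
t = 11 × 0.6561 = 7.217 m

7.22 m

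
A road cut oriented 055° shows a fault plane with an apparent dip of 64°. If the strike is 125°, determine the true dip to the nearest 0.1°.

The section is 70° from the strike.
tan δ = tan α / sin β = tan 64° / sin 70° = 2.0503 / 0.9397 = 2.1819
true dip = arctan 2.1819 = 65.38°

65.4°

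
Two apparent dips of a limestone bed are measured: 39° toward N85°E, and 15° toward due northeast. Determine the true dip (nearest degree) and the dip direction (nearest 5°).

The two traces are lines in the plane: v₁ = (sin 85°·cos 39°, cos 85°·cos 39°, −sin 39°), v₂ = (sin 45°·cos 15°, cos 45°·cos 15°, −sin 15°).
The plane normal is n = v₁ × v₂ ∝ (0.412, -0.229, 0.483).
True dip = arccos(n_z / |n|) = arccos(0.7150) = 44.4°.
The horizontal component of n points toward azimuth atan2(n_x, n_y) = 119°, the dip direction.

true dip 44°, dip direction 120°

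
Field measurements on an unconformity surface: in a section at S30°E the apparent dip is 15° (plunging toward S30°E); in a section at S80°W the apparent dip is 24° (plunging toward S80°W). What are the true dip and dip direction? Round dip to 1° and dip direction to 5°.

The two traces are lines in the plane: v₁ = (sin 150°·cos 15°, cos 150°·cos 15°, −sin 15°), v₂ = (sin 260°·cos 24°, cos 260°·cos 24°, −sin 24°).
The plane normal is n = v₁ × v₂ ∝ (-0.299, -0.429, 0.829).
Dip δ = arctan(|n_h|/n_z) = arctan(0.523/0.829) = 32.3°.
Dip direction = azimuth of (n_x, n_y) = atan2(-0.299, -0.429) = 215°.

true dip 32°, dip direction 215°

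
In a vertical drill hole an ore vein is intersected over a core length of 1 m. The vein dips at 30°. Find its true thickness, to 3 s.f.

0.866 m

True thickness t = h · cos(dip) = 1 × cos 30°
t = 1 × 0.8660 = 0.866 m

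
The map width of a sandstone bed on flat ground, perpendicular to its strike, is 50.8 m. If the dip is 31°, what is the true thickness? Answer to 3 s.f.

True thickness t = w · sin(dip) = 50.8 × sin 31°
t = 50.8 × 0.5150 = 26.164 m

26.2 m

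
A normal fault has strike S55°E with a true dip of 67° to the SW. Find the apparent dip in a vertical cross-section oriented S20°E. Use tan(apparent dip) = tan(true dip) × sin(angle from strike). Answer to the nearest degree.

53°

The strike is S55°E and the section trends S20°E; the acute angle between them is β = 35°.
tan α = tan 67° × sin 35° = 2.3559 × 0.5736 = 1.3513
apparent dip = arctan 1.3513 = 53.50°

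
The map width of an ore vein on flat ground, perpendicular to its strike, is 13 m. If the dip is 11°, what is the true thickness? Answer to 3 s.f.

2.48 m

True thickness t = w · sin(dip) = 13 × sin 11°
t = 13 × 0.1908 = 2.481 m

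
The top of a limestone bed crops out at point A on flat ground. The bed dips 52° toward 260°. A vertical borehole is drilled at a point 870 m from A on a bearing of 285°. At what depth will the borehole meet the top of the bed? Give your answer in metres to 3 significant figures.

1010 m

The hole lies 25° from the dip direction, so the down-dip offset is 870 × cos 25° = 788.49 m.
Depth = down-dip offset × tan(dip) = 788.49 × tan 52° = 788.49 × 1.2799
Depth = 1009.22 m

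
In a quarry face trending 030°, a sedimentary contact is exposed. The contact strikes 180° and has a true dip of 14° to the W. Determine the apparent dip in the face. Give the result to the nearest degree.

The section lies 30° from the strike.
tan(apparent dip) = tan 14° · sin 30° = 0.1247
α = arctan(0.1247) = 7.11°

7°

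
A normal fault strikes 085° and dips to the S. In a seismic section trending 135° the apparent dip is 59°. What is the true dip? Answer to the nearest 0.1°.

The section is 50° from the strike.
tan δ = tan α / sin β = tan 59° / sin 50° = 1.6643 / 0.7660 = 2.1726
true dip = arctan 2.1726 = 65.28°

65.3°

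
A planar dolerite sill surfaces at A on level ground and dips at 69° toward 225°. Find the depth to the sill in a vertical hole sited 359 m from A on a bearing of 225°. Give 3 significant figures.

The hole is directly down-dip from the outcrop, so the down-dip offset is 359 m.
Depth = down-dip offset × tan(dip) = 359.00 × tan 69° = 359.00 × 2.6051
Depth = 935.23 m

935 m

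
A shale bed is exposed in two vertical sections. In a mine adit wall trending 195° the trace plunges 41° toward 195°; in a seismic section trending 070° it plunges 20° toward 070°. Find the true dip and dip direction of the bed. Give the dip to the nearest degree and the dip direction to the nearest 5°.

true dip 54°, dip direction 145°

Represent each trace as a vector plunging at its apparent dip toward its trend (east-north-up frame): v₁ = (-0.195, -0.729, -0.656), v₂ = (0.883, 0.321, -0.342).
The plane normal is n = v₁ × v₂ ∝ (0.460, -0.646, 0.581).
Dip δ = arctan(|n_h|/n_z) = arctan(0.793/0.581) = 53.8°.
The horizontal component of n points toward azimuth atan2(n_x, n_y) = 145°, the dip direction.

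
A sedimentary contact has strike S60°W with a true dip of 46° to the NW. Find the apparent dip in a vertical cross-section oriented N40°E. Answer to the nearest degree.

The section lies 20° from the strike.
tan(apparent dip) = tan 46° · sin 20° = 0.3542
α = arctan(0.3542) = 19.50°

20°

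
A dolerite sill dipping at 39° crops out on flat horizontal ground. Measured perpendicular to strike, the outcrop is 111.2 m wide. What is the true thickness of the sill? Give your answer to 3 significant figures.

70.0 m

True thickness t = w · sin(dip) = 111.2 × sin 39°
t = 111.2 × 0.6293 = 69.980 m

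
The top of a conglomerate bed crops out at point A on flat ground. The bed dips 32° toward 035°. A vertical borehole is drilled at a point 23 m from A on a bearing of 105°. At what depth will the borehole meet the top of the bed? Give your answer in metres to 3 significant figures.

4.92 m

The hole lies 70° from the dip direction, so the down-dip offset is 23 × cos 70° = 7.87 m.
Depth = down-dip offset × tan(dip) = 7.87 × tan 32° = 7.87 × 0.6249
Depth = 4.92 m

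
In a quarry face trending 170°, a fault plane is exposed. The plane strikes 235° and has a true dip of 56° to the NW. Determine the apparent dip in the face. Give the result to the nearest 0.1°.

The section lies 65° from the strike.
tan α = tan 56° × sin 65° = 1.4826 × 0.9063 = 1.3437
apparent dip = arctan 1.3437 = 53.34°

53.3°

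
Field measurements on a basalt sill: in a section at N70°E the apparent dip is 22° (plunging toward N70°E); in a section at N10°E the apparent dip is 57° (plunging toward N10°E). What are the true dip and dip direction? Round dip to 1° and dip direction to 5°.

Represent each trace as a vector plunging at its apparent dip toward its trend (east-north-up frame): v₁ = (0.871, 0.317, -0.375), v₂ = (0.095, 0.536, -0.839).
n = v₁ × v₂ = (-0.065, 0.695, 0.437) (taken with n_z > 0).
True dip = arccos(n_z / |n|) = arccos(0.5308) = 57.9°.
Dip direction = atan2(-0.065, 0.695) = 355° (azimuth of n's horizontal projection).

true dip 58°, dip direction 355°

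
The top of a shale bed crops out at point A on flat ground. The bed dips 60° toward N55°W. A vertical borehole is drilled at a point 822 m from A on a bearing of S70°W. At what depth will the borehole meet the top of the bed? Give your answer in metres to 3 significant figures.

The hole lies 55° from the dip direction, so the down-dip offset is 822 × cos 55° = 471.48 m.
Depth = down-dip offset × tan(dip) = 471.48 × tan 60° = 471.48 × 1.7321
Depth = 816.63 m

817 m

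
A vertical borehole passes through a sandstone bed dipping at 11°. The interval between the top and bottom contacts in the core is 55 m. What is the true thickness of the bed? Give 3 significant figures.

54.0 m

True thickness t = h · cos(dip) = 55 × cos 11°
t = 55 × 0.9816 = 53.989 m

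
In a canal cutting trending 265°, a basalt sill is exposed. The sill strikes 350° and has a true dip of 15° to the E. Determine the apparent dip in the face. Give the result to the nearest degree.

15°

The strike is 350° and the section trends 265°; the acute angle between them is β = 85°.
tan(apparent dip) = tan 15° · sin 85° = 0.2669
α = arctan(0.2669) = 14.95°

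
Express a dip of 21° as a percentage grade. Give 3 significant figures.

38.4%

grade % = 100 × tan 21° = 100 × 0.3839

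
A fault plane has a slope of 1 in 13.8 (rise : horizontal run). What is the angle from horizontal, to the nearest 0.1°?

4.1°

tan θ = 1/13.8 = 0.0725
θ = arctan(0.0725) = 4.14°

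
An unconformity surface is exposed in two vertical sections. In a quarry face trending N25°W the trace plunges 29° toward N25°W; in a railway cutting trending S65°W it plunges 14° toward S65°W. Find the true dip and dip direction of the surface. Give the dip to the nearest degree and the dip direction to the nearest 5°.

The two traces are lines in the plane: v₁ = (sin 335°·cos 29°, cos 335°·cos 29°, −sin 29°), v₂ = (sin 245°·cos 14°, cos 245°·cos 14°, −sin 14°).
The plane normal is n = v₁ × v₂ ∝ (-0.391, 0.337, 0.849).
tan δ = √(n_x²+n_y²)/n_z = 0.516/0.849, so δ = 31.3°.
The horizontal component of n points toward azimuth atan2(n_x, n_y) = 311°, the dip direction.

true dip 31°, dip direction 310°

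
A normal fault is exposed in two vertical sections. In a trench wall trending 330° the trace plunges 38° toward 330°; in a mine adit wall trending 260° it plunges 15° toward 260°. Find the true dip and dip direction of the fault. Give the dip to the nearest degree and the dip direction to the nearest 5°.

Represent each trace as a vector plunging at its apparent dip toward its trend (east-north-up frame): v₁ = (-0.394, 0.682, -0.616), v₂ = (-0.951, -0.168, -0.259).
n = v₁ × v₂ = (-0.280, 0.484, 0.715) (taken with n_z > 0).
tan δ = √(n_x²+n_y²)/n_z = 0.559/0.715, so δ = 38.0°.
Dip direction = azimuth of (n_x, n_y) = atan2(-0.280, 0.484) = 330°.

true dip 38°, dip direction 330°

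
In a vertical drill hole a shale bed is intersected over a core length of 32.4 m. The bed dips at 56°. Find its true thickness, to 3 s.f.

18.1 m

True thickness t = h · cos(dip) = 32.4 × cos 56°
t = 32.4 × 0.5592 = 18.118 m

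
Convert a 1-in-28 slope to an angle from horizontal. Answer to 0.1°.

tan θ = 1/28 = 0.0357
θ = arctan(0.0357) = 2.05°

2.0°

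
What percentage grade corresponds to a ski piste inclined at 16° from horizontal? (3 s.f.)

28.7%

grade % = 100 × tan 16° = 100 × 0.2867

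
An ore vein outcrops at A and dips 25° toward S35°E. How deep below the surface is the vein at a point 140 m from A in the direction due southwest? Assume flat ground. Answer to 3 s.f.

The hole lies 80° from the dip direction, so the down-dip offset is 140 × cos 80° = 24.31 m.
Depth = down-dip offset × tan(dip) = 24.31 × tan 25° = 24.31 × 0.4663
Depth = 11.34 m

11.3 m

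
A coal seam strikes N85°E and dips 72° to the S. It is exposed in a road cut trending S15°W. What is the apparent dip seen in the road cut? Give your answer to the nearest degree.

71°

The section lies 70° from the strike.
tan(apparent dip) = tan 72° · sin 70° = 2.8921
apparent dip = arctan 2.8921 = 70.93°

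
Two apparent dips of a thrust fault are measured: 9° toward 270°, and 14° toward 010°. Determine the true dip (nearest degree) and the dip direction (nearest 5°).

Each apparent-dip line lies in the plane. As unit vectors (x east, y north, z up), v₁ plunges 9°→270° and v₂ plunges 14°→010°.
The plane normal is n = v₁ × v₂ ∝ (-0.149, 0.265, 0.944).
True dip = arccos(n_z / |n|) = arccos(0.9517) = 17.9°.
The horizontal component of n points toward azimuth atan2(n_x, n_y) = 331°, the dip direction.

true dip 18°, dip direction 330°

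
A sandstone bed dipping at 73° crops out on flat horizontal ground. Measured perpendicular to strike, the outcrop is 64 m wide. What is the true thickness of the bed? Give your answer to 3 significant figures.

61.2 m

True thickness t = w · sin(dip) = 64 × sin 73°
t = 64 × 0.9563 = 61.204 m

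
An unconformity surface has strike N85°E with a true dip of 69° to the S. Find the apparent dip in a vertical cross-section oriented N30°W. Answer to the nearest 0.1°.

67.0°

Angle between strike (N85°E) and section (N30°W): β = 65°.
tan(apparent dip) = tan 69° · sin 65° = 2.3610
apparent dip = arctan 2.3610 = 67.05°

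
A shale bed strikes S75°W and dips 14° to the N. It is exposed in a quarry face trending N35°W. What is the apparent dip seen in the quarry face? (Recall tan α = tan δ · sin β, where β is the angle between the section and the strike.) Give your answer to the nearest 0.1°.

13.2°

The section lies 70° from the strike.
tan α = tan 14° × sin 70° = 0.2493 × 0.9397 = 0.2343
α = arctan(0.2343) = 13.19°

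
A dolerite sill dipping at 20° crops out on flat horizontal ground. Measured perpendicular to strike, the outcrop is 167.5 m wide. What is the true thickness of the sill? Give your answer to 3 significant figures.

57.3 m

True thickness t = w · sin(dip) = 167.5 × sin 20°
t = 167.5 × 0.3420 = 57.288 m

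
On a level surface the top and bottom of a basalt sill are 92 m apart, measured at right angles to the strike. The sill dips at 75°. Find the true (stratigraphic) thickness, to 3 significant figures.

True thickness t = w · sin(dip) = 92 × sin 75°
t = 92 × 0.9659 = 88.865 m

88.9 m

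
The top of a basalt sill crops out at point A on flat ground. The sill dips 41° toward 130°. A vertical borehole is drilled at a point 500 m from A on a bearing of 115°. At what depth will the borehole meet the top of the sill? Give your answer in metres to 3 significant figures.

The hole lies 15° from the dip direction, so the down-dip offset is 500 × cos 15° = 482.96 m.
Depth = down-dip offset × tan(dip) = 482.96 × tan 41° = 482.96 × 0.8693
Depth = 419.83 m

420 m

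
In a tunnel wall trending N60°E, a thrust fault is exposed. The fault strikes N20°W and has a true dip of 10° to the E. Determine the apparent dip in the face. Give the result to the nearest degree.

Angle between strike (N20°W) and section (N60°E): β = 80°.
tan(apparent dip) = tan 10° · sin 80° = 0.1736
apparent dip = arctan 0.1736 = 9.85°

10°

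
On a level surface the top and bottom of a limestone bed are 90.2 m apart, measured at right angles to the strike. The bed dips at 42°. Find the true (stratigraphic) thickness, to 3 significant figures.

60.4 m

True thickness t = w · sin(dip) = 90.2 × sin 42°
t = 90.2 × 0.6691 = 60.356 m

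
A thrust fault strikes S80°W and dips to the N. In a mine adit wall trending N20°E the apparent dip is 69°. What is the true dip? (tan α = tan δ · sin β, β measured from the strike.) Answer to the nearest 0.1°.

71.6°

β = acute angle between strike S80°W and section N20°E = 60°.
tan(true dip) = tan 69° / sin 60° = 3.0081
true dip = arctan 3.0081 = 71.61°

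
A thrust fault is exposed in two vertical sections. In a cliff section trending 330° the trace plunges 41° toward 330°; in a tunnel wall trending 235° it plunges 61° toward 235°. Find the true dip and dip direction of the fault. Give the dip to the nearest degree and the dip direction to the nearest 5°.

true dip 64°, dip direction 265°

The two traces are lines in the plane: v₁ = (sin 330°·cos 41°, cos 330°·cos 41°, −sin 41°), v₂ = (sin 235°·cos 61°, cos 235°·cos 61°, −sin 61°).
Cross product v₁ × v₂ gives the pole to the plane: n ∝ (-0.754, -0.069, 0.364).
True dip = arccos(n_z / |n|) = arccos(0.4337) = 64.3°.
Dip direction = azimuth of (n_x, n_y) = atan2(-0.754, -0.069) = 265°.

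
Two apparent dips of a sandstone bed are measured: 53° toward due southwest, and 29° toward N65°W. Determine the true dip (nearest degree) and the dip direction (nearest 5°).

Each apparent-dip line lies in the plane. As unit vectors (x east, y north, z up), v₁ plunges 53°→due southwest and v₂ plunges 29°→N65°W.
The plane normal is n = v₁ × v₂ ∝ (-0.502, -0.427, 0.495).
Dip δ = arctan(|n_h|/n_z) = arctan(0.659/0.495) = 53.1°.
Dip direction = atan2(-0.502, -0.427) = 230° (azimuth of n's horizontal projection).

true dip 53°, dip direction 230°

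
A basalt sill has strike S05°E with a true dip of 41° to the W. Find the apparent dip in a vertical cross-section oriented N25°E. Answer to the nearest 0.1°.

23.5°

The strike is S05°E and the section trends N25°E; the acute angle between them is β = 30°.
tan(apparent dip) = tan 41° · sin 30° = 0.4346
α = arctan(0.4346) = 23.49°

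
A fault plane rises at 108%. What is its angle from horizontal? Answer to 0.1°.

47.2°

tan θ = 108/100 = 1.0800
θ = arctan(1.0800) = 47.20°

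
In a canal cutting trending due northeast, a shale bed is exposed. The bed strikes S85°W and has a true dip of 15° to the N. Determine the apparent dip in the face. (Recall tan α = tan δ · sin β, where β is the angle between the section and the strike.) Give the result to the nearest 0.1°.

The section lies 40° from the strike.
tan(apparent dip) = tan 15° · sin 40° = 0.1722
apparent dip = arctan 0.1722 = 9.77°

9.8°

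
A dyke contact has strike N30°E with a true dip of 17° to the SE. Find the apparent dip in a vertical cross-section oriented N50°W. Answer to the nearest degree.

17°

The section lies 80° from the strike.
tan α = tan 17° × sin 80° = 0.3057 × 0.9848 = 0.3011
α = arctan(0.3011) = 16.76°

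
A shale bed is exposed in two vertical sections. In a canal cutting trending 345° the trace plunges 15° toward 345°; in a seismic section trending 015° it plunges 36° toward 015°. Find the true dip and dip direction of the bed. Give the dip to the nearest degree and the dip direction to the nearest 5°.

true dip 46°, dip direction 060°

Each apparent-dip line lies in the plane. As unit vectors (x east, y north, z up), v₁ plunges 15°→345° and v₂ plunges 36°→015°.
Cross product v₁ × v₂ gives the pole to the plane: n ∝ (0.346, 0.201, 0.391).
Dip δ = arctan(|n_h|/n_z) = arctan(0.400/0.391) = 45.7°.
Dip direction = azimuth of (n_x, n_y) = atan2(0.346, 0.201) = 60°.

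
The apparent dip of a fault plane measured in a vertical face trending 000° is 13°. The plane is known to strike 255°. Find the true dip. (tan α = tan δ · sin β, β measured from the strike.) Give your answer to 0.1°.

13.4°

The section is 75° from the strike.
tan(true dip) = tan 13° / sin 75° = 0.2390
δ = arctan(0.2390) = 13.44°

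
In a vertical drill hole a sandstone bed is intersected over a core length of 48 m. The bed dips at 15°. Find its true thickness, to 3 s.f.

True thickness t = h · cos(dip) = 48 × cos 15°
t = 48 × 0.9659 = 46.364 m

46.4 m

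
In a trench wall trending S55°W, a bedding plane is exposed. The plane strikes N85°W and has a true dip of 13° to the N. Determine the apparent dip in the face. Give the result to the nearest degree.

Angle between strike (N85°W) and section (S55°W): β = 40°.
tan α = tan 13° × sin 40° = 0.2309 × 0.6428 = 0.1484
α = arctan(0.1484) = 8.44°

8°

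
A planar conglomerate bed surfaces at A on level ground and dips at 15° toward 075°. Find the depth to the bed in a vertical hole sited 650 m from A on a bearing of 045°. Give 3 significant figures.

The hole lies 30° from the dip direction, so the down-dip offset is 650 × cos 30° = 562.92 m.
Depth = down-dip offset × tan(dip) = 562.92 × tan 15° = 562.92 × 0.2679
Depth = 150.83 m

151 m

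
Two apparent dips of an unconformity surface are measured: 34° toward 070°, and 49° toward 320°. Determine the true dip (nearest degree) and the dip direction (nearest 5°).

true dip 58°, dip direction 005°

The two traces are lines in the plane: v₁ = (sin 70°·cos 34°, cos 70°·cos 34°, −sin 34°), v₂ = (sin 320°·cos 49°, cos 320°·cos 49°, −sin 49°).
Cross product v₁ × v₂ gives the pole to the plane: n ∝ (0.067, 0.824, 0.511).
tan δ = √(n_x²+n_y²)/n_z = 0.826/0.511, so δ = 58.3°.
Dip direction = atan2(0.067, 0.824) = 5° (azimuth of n's horizontal projection).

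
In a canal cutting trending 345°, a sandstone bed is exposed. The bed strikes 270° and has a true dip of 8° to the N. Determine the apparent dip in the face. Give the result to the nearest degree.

8°

Angle between strike (270°) and section (345°): β = 75°.
tan(apparent dip) = tan 8° · sin 75° = 0.1358
α = arctan(0.1358) = 7.73°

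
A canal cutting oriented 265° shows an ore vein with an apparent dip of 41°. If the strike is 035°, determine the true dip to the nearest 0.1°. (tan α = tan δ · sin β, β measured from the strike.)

48.6°

The section is 50° from the strike.
tan δ = tan α / sin β = tan 41° / sin 50° = 0.8693 / 0.7660 = 1.1348
true dip = arctan 1.1348 = 48.61°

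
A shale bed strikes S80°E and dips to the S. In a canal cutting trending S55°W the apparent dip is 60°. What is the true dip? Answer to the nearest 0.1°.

67.8°

The section is 45° from the strike.
tan(true dip) = tan 60° / sin 45° = 2.4495
δ = arctan(2.4495) = 67.79°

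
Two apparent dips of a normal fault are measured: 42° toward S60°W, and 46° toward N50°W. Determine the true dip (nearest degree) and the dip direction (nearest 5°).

Each apparent-dip line lies in the plane. As unit vectors (x east, y north, z up), v₁ plunges 42°→S60°W and v₂ plunges 46°→N50°W.
n = v₁ × v₂ = (-0.566, 0.107, 0.485) (taken with n_z > 0).
tan δ = √(n_x²+n_y²)/n_z = 0.576/0.485, so δ = 49.9°.
Dip direction = azimuth of (n_x, n_y) = atan2(-0.566, 0.107) = 281°.

true dip 50°, dip direction 280°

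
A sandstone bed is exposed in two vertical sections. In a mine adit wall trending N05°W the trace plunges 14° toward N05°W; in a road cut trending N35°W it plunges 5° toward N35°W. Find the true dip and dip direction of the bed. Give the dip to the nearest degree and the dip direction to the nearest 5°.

true dip 20°, dip direction 040°

The two traces are lines in the plane: v₁ = (sin 355°·cos 14°, cos 355°·cos 14°, −sin 14°), v₂ = (sin 325°·cos 5°, cos 325°·cos 5°, −sin 5°).
Cross product v₁ × v₂ gives the pole to the plane: n ∝ (0.113, 0.131, 0.483).
True dip = arccos(n_z / |n|) = arccos(0.9415) = 19.7°.
The horizontal component of n points toward azimuth atan2(n_x, n_y) = 41°, the dip direction.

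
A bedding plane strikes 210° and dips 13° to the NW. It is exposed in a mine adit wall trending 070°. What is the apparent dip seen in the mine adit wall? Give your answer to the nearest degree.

The section lies 40° from the strike.
tan(apparent dip) = tan 13° · sin 40° = 0.1484
α = arctan(0.1484) = 8.44°

8°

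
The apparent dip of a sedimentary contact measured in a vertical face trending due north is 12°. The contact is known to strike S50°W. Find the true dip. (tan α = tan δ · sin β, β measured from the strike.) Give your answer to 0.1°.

15.5°

The section is 50° from the strike.
tan(true dip) = tan 12° / sin 50° = 0.2775
δ = arctan(0.2775) = 15.51°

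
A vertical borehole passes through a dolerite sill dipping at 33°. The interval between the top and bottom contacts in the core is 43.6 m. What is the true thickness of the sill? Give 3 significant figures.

True thickness t = h · cos(dip) = 43.6 × cos 33°
t = 43.6 × 0.8387 = 36.566 m

36.6 m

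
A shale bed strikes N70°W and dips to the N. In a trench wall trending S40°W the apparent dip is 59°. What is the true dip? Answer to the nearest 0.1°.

β = acute angle between strike N70°W and section S40°W = 70°.
tan δ = tan α / sin β = tan 59° / sin 70° = 1.6643 / 0.9397 = 1.7711
δ = arctan(1.7711) = 60.55°

60.5°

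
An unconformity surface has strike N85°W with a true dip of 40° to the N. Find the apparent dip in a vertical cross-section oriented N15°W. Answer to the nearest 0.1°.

38.3°

The strike is N85°W and the section trends N15°W; the acute angle between them is β = 70°.
tan(apparent dip) = tan 40° · sin 70° = 0.7885
apparent dip = arctan 0.7885 = 38.26°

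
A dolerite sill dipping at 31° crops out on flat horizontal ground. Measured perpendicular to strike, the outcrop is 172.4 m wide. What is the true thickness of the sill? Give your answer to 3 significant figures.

True thickness t = w · sin(dip) = 172.4 × sin 31°
t = 172.4 × 0.5150 = 88.793 m

88.8 m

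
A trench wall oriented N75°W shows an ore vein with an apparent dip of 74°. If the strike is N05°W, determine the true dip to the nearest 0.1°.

74.9°

The section is 70° from the strike.
tan δ = tan α / sin β = tan 74° / sin 70° = 3.4874 / 0.9397 = 3.7112
δ = arctan(3.7112) = 74.92°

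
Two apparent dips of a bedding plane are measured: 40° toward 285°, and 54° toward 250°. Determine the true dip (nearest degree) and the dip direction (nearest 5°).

The two traces are lines in the plane: v₁ = (sin 285°·cos 40°, cos 285°·cos 40°, −sin 40°), v₂ = (sin 250°·cos 54°, cos 250°·cos 54°, −sin 54°).
The plane normal is n = v₁ × v₂ ∝ (-0.290, -0.244, 0.258).
True dip = arccos(n_z / |n|) = arccos(0.5637) = 55.7°.
Dip direction = atan2(-0.290, -0.244) = 230° (azimuth of n's horizontal projection).

true dip 56°, dip direction 230°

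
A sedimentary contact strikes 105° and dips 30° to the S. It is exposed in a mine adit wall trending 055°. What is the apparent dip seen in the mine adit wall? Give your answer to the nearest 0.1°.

The strike is 105° and the section trends 055°; the acute angle between them is β = 50°.
tan α = tan 30° × sin 50° = 0.5774 × 0.7660 = 0.4423
α = arctan(0.4423) = 23.86°

23.9°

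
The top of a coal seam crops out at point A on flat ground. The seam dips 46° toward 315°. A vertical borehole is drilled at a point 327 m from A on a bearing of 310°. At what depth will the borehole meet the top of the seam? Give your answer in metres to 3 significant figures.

The hole lies 5° from the dip direction, so the down-dip offset is 327 × cos 5° = 325.76 m.
Depth = down-dip offset × tan(dip) = 325.76 × tan 46° = 325.76 × 1.0355
Depth = 337.33 m

337 m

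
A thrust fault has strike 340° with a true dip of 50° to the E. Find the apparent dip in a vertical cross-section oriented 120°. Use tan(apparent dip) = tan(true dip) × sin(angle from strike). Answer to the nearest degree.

37°

Angle between strike (340°) and section (120°): β = 40°.
tan α = tan 50° × sin 40° = 1.1918 × 0.6428 = 0.7660
apparent dip = arctan 0.7660 = 37.45°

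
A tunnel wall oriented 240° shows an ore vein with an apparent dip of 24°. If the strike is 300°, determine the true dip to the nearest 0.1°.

β = acute angle between strike 300° and section 240° = 60°.
tan δ = tan α / sin β = tan 24° / sin 60° = 0.4452 / 0.8660 = 0.5141
true dip = arctan 0.5141 = 27.21°

27.2°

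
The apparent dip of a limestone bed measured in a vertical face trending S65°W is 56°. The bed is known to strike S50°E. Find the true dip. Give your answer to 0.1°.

58.6°

β = acute angle between strike S50°E and section S65°W = 65°.
tan δ = tan α / sin β = tan 56° / sin 65° = 1.4826 / 0.9063 = 1.6358
true dip = arctan 1.6358 = 58.56°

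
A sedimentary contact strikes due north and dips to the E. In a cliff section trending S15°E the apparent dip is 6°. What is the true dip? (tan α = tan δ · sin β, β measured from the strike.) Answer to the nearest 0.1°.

The section is 15° from the strike.
tan(true dip) = tan 6° / sin 15° = 0.4061
true dip = arctan 0.4061 = 22.10°

22.1°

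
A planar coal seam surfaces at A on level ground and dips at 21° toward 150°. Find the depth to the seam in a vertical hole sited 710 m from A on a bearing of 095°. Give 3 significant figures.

The hole lies 55° from the dip direction, so the down-dip offset is 710 × cos 55° = 407.24 m.
Depth = down-dip offset × tan(dip) = 407.24 × tan 21° = 407.24 × 0.3839
Depth = 156.32 m

156 m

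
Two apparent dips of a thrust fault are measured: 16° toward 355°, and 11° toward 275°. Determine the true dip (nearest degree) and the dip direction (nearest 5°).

The two traces are lines in the plane: v₁ = (sin 355°·cos 16°, cos 355°·cos 16°, −sin 16°), v₂ = (sin 275°·cos 11°, cos 275°·cos 11°, −sin 11°).
n = v₁ × v₂ = (-0.159, 0.254, 0.929) (taken with n_z > 0).
True dip = arccos(n_z / |n|) = arccos(0.9518) = 17.9°.
Dip direction = atan2(-0.159, 0.254) = 328° (azimuth of n's horizontal projection).

true dip 18°, dip direction 330°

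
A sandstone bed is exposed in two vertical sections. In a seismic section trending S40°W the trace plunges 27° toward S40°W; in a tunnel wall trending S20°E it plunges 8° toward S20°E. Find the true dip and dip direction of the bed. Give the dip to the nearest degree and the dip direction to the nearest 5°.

The two traces are lines in the plane: v₁ = (sin 220°·cos 27°, cos 220°·cos 27°, −sin 27°), v₂ = (sin 160°·cos 8°, cos 160°·cos 8°, −sin 8°).
Cross product v₁ × v₂ gives the pole to the plane: n ∝ (-0.327, -0.233, 0.764).
Dip δ = arctan(|n_h|/n_z) = arctan(0.402/0.764) = 27.8°.
The horizontal component of n points toward azimuth atan2(n_x, n_y) = 235°, the dip direction.

true dip 28°, dip direction 235°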